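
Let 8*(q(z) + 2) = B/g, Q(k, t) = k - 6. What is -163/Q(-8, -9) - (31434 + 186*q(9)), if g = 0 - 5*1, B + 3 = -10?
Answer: -4355513/140 ≈ -31111.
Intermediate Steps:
B = -13 (B = -3 - 10 = -13)
Q(k, t) = -6 + k
g = -5 (g = 0 - 5 = -5)
q(z) = -67/40 (q(z) = -2 + (-13/(-5))/8 = -2 + (-13*(-1/5))/8 = -2 + (1/8)*(13/5) = -2 + 13/40 = -67/40)
-163/Q(-8, -9) - (31434 + 186*q(9)) = -163/(-6 - 8) - 186/(1/(-67/40 + 169)) = -163/(-14) - 186/(1/(6693/40)) = -163*(-1/14) - 186/40/6693 = 163/14 - 186*6693/40 = 163/14 - 622449/20 = -4355513/140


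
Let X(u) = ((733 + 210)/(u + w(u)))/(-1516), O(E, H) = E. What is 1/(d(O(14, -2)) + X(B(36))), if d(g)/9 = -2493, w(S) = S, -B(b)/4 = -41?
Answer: -12128/272115959 ≈ -4.4569e-5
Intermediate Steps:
B(b) = 164 (B(b) = -4*(-41) = 164)
d(g) = -22437 (d(g) = 9*(-2493) = -22437)
X(u) = -943/(3032*u) (X(u) = ((733 + 210)/(u + u))/(-1516) = (943/((2*u)))*(-1/1516) = (943*(1/(2*u)))*(-1/1516) = (943/(2*u))*(-1/1516) = -943/(3032*u))
1/(d(O(14, -2)) + X(B(36))) = 1/(-22437 - 943/3032/164) = 1/(-22437 - 943/3032*1/164) = 1/(-22437 - 23/12128) = 1/(-272115959/12128) = -12128/272115959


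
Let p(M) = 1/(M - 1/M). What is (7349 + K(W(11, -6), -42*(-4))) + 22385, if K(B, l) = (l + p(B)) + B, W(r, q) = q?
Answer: 1046354/35 ≈ 29896.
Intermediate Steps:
K(B, l) = B + l + B/(-1 + B²) (K(B, l) = (l + B/(-1 + B²)) + B = B + l + B/(-1 + B²))
(7349 + K(W(11, -6), -42*(-4))) + 22385 = (7349 + (-6 + (-1 + (-6)²)*(-6 - 42*(-4)))/(-1 + (-6)²)) + 22385 = (7349 + (-6 + (-1 + 36)*(-6 + 168))/(-1 + 36)) + 22385 = (7349 + (-6 + 35*162)/35) + 22385 = (7349 + (-6 + 5670)/35) + 22385 = (7349 + (1/35)*5664) + 22385 = (7349 + 5664/35) + 22385 = 262879/35 + 22385 = 1046354/35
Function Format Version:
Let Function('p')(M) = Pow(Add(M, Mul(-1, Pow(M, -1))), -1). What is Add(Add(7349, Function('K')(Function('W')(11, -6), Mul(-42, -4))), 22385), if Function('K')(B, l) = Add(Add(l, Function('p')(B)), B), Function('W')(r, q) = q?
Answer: Rational(1046354, 35) ≈ 29896.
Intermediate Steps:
Function('K')(B, l) = Add(B, l, Mul(B, Pow(Add(-1, Pow(B, 2)), -1))) (Function('K')(B, l) = Add(Add(l, Mul(B, Pow(Add(-1, Pow(B, 2)), -1))), B) = Add(B, l, Mul(B, Pow(Add(-1, Pow(B, 2)), -1))))
Add(Add(7349, Function('K')(Function('W')(11, -6), Mul(-42, -4))), 22385) = Add(Add(7349, Mul(Pow(Add(-1, Pow(-6, 2)), -1), Add(-6, Mul(Add(-1, Pow(-6, 2)), Add(-6, Mul(-42, -4)))))), 22385) = Add(Add(7349, Mul(Pow(Add(-1, 36), -1), Add(-6, Mul(Add(-1, 36), Add(-6, 168))))), 22385) = Add(Add(7349, Mul(Pow(35, -1), Add(-6, Mul(35, 162)))), 22385) = Add(Add(7349, Mul(Rational(1, 35), Add(-6, 5670))), 22385) = Add(Add(7349, Mul(Rational(1, 35), 5664)), 22385) = Add(Add(7349, Rational(5664, 35)), 22385) = Add(Rational(262879, 35), 22385) = Rational(1046354, 35)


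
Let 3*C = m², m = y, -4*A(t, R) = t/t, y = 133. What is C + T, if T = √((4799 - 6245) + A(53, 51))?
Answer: 17689/3 + I*√5785/2 ≈ 5896.3 + 38.03*I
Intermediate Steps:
A(t, R) = -¼ (A(t, R) = -t/(4*t) = -¼*1 = -¼)
m = 133
C = 17689/3 (C = (⅓)*133² = (⅓)*17689 = 17689/3 ≈ 5896.3)
T = I*√5785/2 (T = √((4799 - 6245) - ¼) = √(-1446 - ¼) = √(-5785/4) = I*√5785/2 ≈ 38.03*I)
C + T = 17689/3 + I*√5785/2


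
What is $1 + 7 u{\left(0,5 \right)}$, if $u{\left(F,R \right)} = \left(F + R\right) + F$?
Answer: $36$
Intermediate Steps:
$u{\left(F,R \right)} = R + 2 F$
$1 + 7 u{\left(0,5 \right)} = 1 + 7 \left(5 + 2 \cdot 0\right) = 1 + 7 \left(5 + 0\right) = 1 + 7 \cdot 5 = 1 + 35 = 36$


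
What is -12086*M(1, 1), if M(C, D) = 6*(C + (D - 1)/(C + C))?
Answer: -72516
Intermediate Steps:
M(C, D) = 6*C + 3*(-1 + D)/C (M(C, D) = 6*(C + (-1 + D)/((2*C))) = 6*(C + (-1 + D)*(1/(2*C))) = 6*(C + (-1 + D)/(2*C)) = 6*C + 3*(-1 + D)/C)
-12086*M(1, 1) = -36258*(-1 + 1 + 2*1²)/1 = -36258*(-1 + 1 + 2*1) = -36258*(-1 + 1 + 2) = -36258*2 = -12086*6 = -72516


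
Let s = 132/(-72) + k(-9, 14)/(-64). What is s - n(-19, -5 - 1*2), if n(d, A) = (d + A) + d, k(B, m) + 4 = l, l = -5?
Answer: 8315/192 ≈ 43.307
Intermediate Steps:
k(B, m) = -9 (k(B, m) = -4 - 5 = -9)
s = -325/192 (s = 132/(-72) - 9/(-64) = 132*(-1/72) - 9*(-1/64) = -11/6 + 9/64 = -325/192 ≈ -1.6927)
n(d, A) = A + 2*d (n(d, A) = (A + d) + d = A + 2*d)
s - n(-19, -5 - 1*2) = -325/192 - ((-5 - 1*2) + 2*(-19)) = -325/192 - ((-5 - 2) - 38) = -325/192 - (-7 - 38) = -325/192 - 1*(-45) = -325/192 + 45 = 8315/192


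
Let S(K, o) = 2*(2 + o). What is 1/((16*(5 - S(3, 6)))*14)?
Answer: -1/2464 ≈ -0.00040584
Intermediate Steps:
S(K, o) = 4 + 2*o
1/((16*(5 - S(3, 6)))*14) = 1/((16*(5 - (4 + 2*6)))*14) = 1/((16*(5 - (4 + 12)))*14) = 1/((16*(5 - 1*16))*14) = 1/((16*(5 - 16))*14) = 1/((16*(-11))*14) = 1/(-176*14) = 1/(-2464) = -1/2464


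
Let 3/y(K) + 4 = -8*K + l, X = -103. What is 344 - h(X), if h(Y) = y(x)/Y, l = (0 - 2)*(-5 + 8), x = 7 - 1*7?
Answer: 354317/1030 ≈ 344.00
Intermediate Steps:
x = 0 (x = 7 - 7 = 0)
l = -6 (l = -2*3 = -6)
y(K) = 3/(-10 - 8*K) (y(K) = 3/(-4 + (-8*K - 6)) = 3/(-4 + (-6 - 8*K)) = 3/(-10 - 8*K))
h(Y) = -3/(10*Y) (h(Y) = (-3/(10 + 8*0))/Y = (-3/(10 + 0))/Y = (-3/10)/Y = (-3*1/10)/Y = -3/(10*Y))
344 - h(X) = 344 - (-3)/(10*(-103)) = 344 - (-3)*(-1)/(10*103) = 344 - 1*3/1030 = 344 - 3/1030 = 354317/1030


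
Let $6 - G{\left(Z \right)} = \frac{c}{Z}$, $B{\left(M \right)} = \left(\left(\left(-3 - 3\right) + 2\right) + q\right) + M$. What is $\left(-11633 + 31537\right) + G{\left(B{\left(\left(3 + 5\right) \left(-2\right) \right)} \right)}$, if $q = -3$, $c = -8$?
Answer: $\frac{457922}{23} \approx 19910.0$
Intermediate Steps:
$B{\left(M \right)} = -7 + M$ ($B{\left(M \right)} = \left(\left(\left(-3 - 3\right) + 2\right) - 3\right) + M = \left(\left(-6 + 2\right) - 3\right) + M = \left(-4 - 3\right) + M = -7 + M$)
$G{\left(Z \right)} = 6 + \frac{8}{Z}$ ($G{\left(Z \right)} = 6 - - \frac{8}{Z} = 6 + \frac{8}{Z}$)
$\left(-11633 + 31537\right) + G{\left(B{\left(\left(3 + 5\right) \left(-2\right) \right)} \right)} = \left(-11633 + 31537\right) + \left(6 + \frac{8}{-7 + \left(3 + 5\right) \left(-2\right)}\right) = 19904 + \left(6 + \frac{8}{-7 + 8 \left(-2\right)}\right) = 19904 + \left(6 + \frac{8}{-7 - 16}\right) = 19904 + \left(6 + \frac{8}{-23}\right) = 19904 + \left(6 + 8 \left(- \frac{1}{23}\right)\right) = 19904 + \left(6 - \frac{8}{23}\right) = 19904 + \frac{130}{23} = \frac{457922}{23}$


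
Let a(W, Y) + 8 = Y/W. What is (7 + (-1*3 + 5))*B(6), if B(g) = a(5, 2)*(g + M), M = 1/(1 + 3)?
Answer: -855/2 ≈ -427.50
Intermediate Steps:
a(W, Y) = -8 + Y/W
M = ¼ (M = 1/4 = ¼ ≈ 0.25000)
B(g) = -19/10 - 38*g/5 (B(g) = (-8 + 2/5)*(g + ¼) = (-8 + 2*(⅕))*(¼ + g) = (-8 + ⅖)*(¼ + g) = -38*(¼ + g)/5 = -19/10 - 38*g/5)
(7 + (-1*3 + 5))*B(6) = (7 + (-1*3 + 5))*(-19/10 - 38/5*6) = (7 + (-3 + 5))*(-19/10 - 228/5) = (7 + 2)*(-95/2) = 9*(-95/2) = -855/2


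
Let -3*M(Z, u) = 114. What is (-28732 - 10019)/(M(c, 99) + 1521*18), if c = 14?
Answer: -38751/27340 ≈ -1.4174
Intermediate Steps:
M(Z, u) = -38 (M(Z, u) = -1/3*114 = -38)
(-28732 - 10019)/(M(c, 99) + 1521*18) = (-28732 - 10019)/(-38 + 1521*18) = -38751/(-38 + 27378) = -38751/27340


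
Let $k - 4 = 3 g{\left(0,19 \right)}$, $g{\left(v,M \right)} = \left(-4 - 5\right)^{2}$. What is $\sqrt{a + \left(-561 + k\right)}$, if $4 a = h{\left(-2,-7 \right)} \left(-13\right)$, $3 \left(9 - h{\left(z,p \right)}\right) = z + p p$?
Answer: $\frac{i \sqrt{2631}}{3} \approx 17.098 i$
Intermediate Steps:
$g{\left(v,M \right)} = 81$ ($g{\left(v,M \right)} = \left(-9\right)^{2} = 81$)
$h{\left(z,p \right)} = 9 - \frac{z}{3} - \frac{p^{2}}{3}$ ($h{\left(z,p \right)} = 9 - \frac{z + p p}{3} = 9 - \frac{z + p^{2}}{3} = 9 - \left(\frac{z}{3} + \frac{p^{2}}{3}\right) = 9 - \frac{z}{3} - \frac{p^{2}}{3}$)
$k = 247$ ($k = 4 + 3 \cdot 81 = 4 + 243 = 247$)
$a = \frac{65}{3}$ ($a = \frac{\left(9 - - \frac{2}{3} - \frac{\left(-7\right)^{2}}{3}\right) \left(-13\right)}{4} = \frac{\left(9 + \frac{2}{3} - \frac{49}{3}\right) \left(-13\right)}{4} = \frac{\left(- \frac{20}{3}\right) \left(-13\right)}{4} = \frac{1}{4} \cdot \frac{260}{3} = \frac{65}{3} \approx 21.667$)
$\sqrt{a + \left(-561 + k\right)} = \sqrt{\frac{65}{3} + \left(-561 + 247\right)} = \sqrt{\frac{65}{3} - 314} = \sqrt{- \frac{877}{3}} = \frac{i \sqrt{2631}}{3}$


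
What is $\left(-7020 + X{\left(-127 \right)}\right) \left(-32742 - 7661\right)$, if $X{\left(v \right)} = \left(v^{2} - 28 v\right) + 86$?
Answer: $-515178653$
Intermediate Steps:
$X{\left(v \right)} = 86 + v^{2} - 28 v$
$\left(-7020 + X{\left(-127 \right)}\right) \left(-32742 - 7661\right) = \left(-7020 + \left(86 + \left(-127\right)^{2} - -3556\right)\right) \left(-32742 - 7661\right) = \left(-7020 + \left(86 + 16129 + 3556\right)\right) \left(-40403\right) = \left(-7020 + 19771\right) \left(-40403\right) = 12751 \left(-40403\right) = -515178653$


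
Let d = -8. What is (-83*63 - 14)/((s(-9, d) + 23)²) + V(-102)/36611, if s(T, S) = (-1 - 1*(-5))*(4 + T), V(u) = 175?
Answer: -191949898/329499 ≈ -582.55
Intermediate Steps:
s(T, S) = 16 + 4*T (s(T, S) = (-1 + 5)*(4 + T) = 4*(4 + T) = 16 + 4*T)
(-83*63 - 14)/((s(-9, d) + 23)²) + V(-102)/36611 = (-83*63 - 14)/(((16 + 4*(-9)) + 23)²) + 175/36611 = (-5229 - 14)/(((16 - 36) + 23)²) + 175*(1/36611) = -5243/(-20 + 23)² + 175/36611 = -5243/(3²) + 175/36611 = -5243/9 + 175/36611 = -191949898/329499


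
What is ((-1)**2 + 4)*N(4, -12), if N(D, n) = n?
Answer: -60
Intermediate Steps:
((-1)**2 + 4)*N(4, -12) = ((-1)**2 + 4)*(-12) = (1 + 4)*(-12) = 5*(-12) = -60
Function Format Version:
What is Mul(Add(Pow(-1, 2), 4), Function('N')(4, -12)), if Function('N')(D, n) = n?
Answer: -60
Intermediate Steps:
Mul(Add(Pow(-1, 2), 4), Function('N')(4, -12)) = Mul(Add(Pow(-1, 2), 4), -12) = Mul(Add(1, 4), -12) = Mul(5, -12) = -60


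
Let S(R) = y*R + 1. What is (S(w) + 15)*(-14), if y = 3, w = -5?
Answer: -14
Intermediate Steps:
S(R) = 1 + 3*R (S(R) = 3*R + 1 = 1 + 3*R)
(S(w) + 15)*(-14) = ((1 + 3*(-5)) + 15)*(-14) = ((1 - 15) + 15)*(-14) = (-14 + 15)*(-14) = 1*(-14) = -14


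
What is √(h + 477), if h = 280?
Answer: √757 ≈ 27.514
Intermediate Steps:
√(h + 477) = √(280 + 477) = √757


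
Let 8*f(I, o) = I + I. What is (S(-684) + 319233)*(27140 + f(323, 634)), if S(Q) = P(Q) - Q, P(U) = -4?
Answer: 34833087179/4 ≈ 8.7083e+9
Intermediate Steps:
f(I, o) = I/4 (f(I, o) = (I + I)/8 = (2*I)/8 = I/4)
S(Q) = -4 - Q
(S(-684) + 319233)*(27140 + f(323, 634)) = ((-4 - 1*(-684)) + 319233)*(27140 + (1/4)*323) = ((-4 + 684) + 319233)*(27140 + 323/4) = (680 + 319233)*(108883/4) = 319913*(108883/4) = 34833087179/4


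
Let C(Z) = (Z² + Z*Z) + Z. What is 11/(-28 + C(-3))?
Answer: -11/13 ≈ -0.84615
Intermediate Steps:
C(Z) = Z + 2*Z² (C(Z) = (Z² + Z²) + Z = 2*Z² + Z = Z + 2*Z²)
11/(-28 + C(-3)) = 11/(-28 - 3*(1 + 2*(-3))) = 11/(-28 - 3*(1 - 6)) = 11/(-28 - 3*(-5)) = 11/(-28 + 15) = 11/(-13) = 11*(-1/13) = -11/13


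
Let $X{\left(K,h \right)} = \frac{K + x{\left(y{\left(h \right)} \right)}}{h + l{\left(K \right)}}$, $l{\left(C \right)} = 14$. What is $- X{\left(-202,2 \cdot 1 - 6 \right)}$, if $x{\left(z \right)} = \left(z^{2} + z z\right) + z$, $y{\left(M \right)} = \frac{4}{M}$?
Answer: $\frac{201}{10} \approx 20.1$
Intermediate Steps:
$x{\left(z \right)} = z + 2 z^{2}$ ($x{\left(z \right)} = \left(z^{2} + z^{2}\right) + z = 2 z^{2} + z = z + 2 z^{2}$)
$X{\left(K,h \right)} = \frac{K + \frac{4 \left(1 + \frac{8}{h}\right)}{h}}{14 + h}$ ($X{\left(K,h \right)} = \frac{K + \frac{4}{h} \left(1 + 2 \frac{4}{h}\right)}{h + 14} = \frac{K + \frac{4}{h} \left(1 + \frac{8}{h}\right)}{14 + h} = \frac{K + \frac{4 \left(1 + \frac{8}{h}\right)}{h}}{14 + h}$)
$- X{\left(-202,2 \cdot 1 - 6 \right)} = - \frac{32 + 4 \left(2 \cdot 1 - 6\right) - 202 \left(2 \cdot 1 - 6\right)^{2}}{\left(2 \cdot 1 - 6\right)^{2} \left(14 + \left(2 \cdot 1 - 6\right)\right)} = - \frac{32 + 4 \left(2 - 6\right) - 202 \left(2 - 6\right)^{2}}{\left(2 - 6\right)^{2} \left(14 + \left(2 - 6\right)\right)} = - \frac{32 + 4 \left(-4\right) - 202 \left(-4\right)^{2}}{16 \left(14 - 4\right)} = - \frac{32 - 16 - 3232}{16 \cdot 10} = - \frac{-3216}{16 \cdot 10} = \left(-1\right) \left(- \frac{201}{10}\right) = \frac{201}{10}$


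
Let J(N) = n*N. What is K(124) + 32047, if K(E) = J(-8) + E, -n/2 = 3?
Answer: 32219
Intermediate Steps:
n = -6 (n = -2*3 = -6)
J(N) = -6*N
K(E) = 48 + E (K(E) = -6*(-8) + E = 48 + E)
K(124) + 32047 = (48 + 124) + 32047 = 172 + 32047 = 32219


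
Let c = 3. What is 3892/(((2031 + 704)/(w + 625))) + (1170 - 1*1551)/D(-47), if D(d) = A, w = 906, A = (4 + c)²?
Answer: 290931913/134015 ≈ 2170.9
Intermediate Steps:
A = 49 (A = (4 + 3)² = 7² = 49)
D(d) = 49
3892/(((2031 + 704)/(w + 625))) + (1170 - 1*1551)/D(-47) = 3892/(((2031 + 704)/(906 + 625))) + (1170 - 1*1551)/49 = 3892/((2735/1531)) + (1170 - 1551)*(1/49) = 3892/((2735*(1/1531))) - 381*1/49 = 3892/(2735/1531) - 381/49 = 3892*(1531/2735) - 381/49 = 5958652/2735 - 381/49 = 290931913/134015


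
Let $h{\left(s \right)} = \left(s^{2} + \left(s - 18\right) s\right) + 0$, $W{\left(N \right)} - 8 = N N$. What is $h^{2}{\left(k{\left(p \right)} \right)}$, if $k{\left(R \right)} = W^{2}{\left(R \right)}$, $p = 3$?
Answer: $26192185600$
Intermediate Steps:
$W{\left(N \right)} = 8 + N^{2}$ ($W{\left(N \right)} = 8 + N N = 8 + N^{2}$)
$k{\left(R \right)} = \left(8 + R^{2}\right)^{2}$
$h{\left(s \right)} = s^{2} + s \left(-18 + s\right)$ ($h{\left(s \right)} = \left(s^{2} + \left(s - 18\right) s\right) + 0 = \left(s^{2} + \left(-18 + s\right) s\right) + 0 = \left(s^{2} + s \left(-18 + s\right)\right) + 0 = s^{2} + s \left(-18 + s\right)$)
$h^{2}{\left(k{\left(p \right)} \right)} = \left(2 \left(8 + 3^{2}\right)^{2} \left(-9 + \left(8 + 3^{2}\right)^{2}\right)\right)^{2} = \left(2 \left(8 + 9\right)^{2} \left(-9 + \left(8 + 9\right)^{2}\right)\right)^{2} = \left(2 \cdot 17^{2} \left(-9 + 17^{2}\right)\right)^{2} = \left(2 \cdot 289 \left(-9 + 289\right)\right)^{2} = \left(2 \cdot 289 \cdot 280\right)^{2} = 161840^{2} = 26192185600$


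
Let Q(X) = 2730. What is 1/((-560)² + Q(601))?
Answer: 1/316330 ≈ 3.1613e-6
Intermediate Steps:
1/((-560)² + Q(601)) = 1/((-560)² + 2730) = 1/(313600 + 2730) = 1/316330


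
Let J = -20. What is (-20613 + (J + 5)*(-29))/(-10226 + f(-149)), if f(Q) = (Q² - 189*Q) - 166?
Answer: -10089/19985 ≈ -0.50483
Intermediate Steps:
f(Q) = -166 + Q² - 189*Q
(-20613 + (J + 5)*(-29))/(-10226 + f(-149)) = (-20613 + (-20 + 5)*(-29))/(-10226 + (-166 + (-149)² - 189*(-149))) = (-20613 - 15*(-29))/(-10226 + (-166 + 22201 + 28161)) = (-20613 + 435)/(-10226 + 50196) = -20178/39970 = -20178*1/39970 = -10089/19985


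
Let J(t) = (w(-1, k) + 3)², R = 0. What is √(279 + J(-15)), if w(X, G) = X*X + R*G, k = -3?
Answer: √295 ≈ 17.176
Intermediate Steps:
w(X, G) = X² (w(X, G) = X*X + 0*G = X² + 0 = X²)
J(t) = 16 (J(t) = ((-1)² + 3)² = (1 + 3)² = 4² = 16)
√(279 + J(-15)) = √(279 + 16) = √295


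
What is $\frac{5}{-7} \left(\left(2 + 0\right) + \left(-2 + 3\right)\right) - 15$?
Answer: $- \frac{120}{7} \approx -17.143$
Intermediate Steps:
$\frac{5}{-7} \left(\left(2 + 0\right) + \left(-2 + 3\right)\right) - 15 = 5 \left(- \frac{1}{7}\right) \left(2 + 1\right) - 15 = \left(- \frac{5}{7}\right) 3 - 15 = - \frac{15}{7} - 15 = - \frac{120}{7}$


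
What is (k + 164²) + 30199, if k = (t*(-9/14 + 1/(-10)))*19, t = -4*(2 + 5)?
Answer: 287451/5 ≈ 57490.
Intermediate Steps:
t = -28 (t = -4*7 = -28)
k = 1976/5 (k = -28*(-9/14 + 1/(-10))*19 = -28*(-9*1/14 + 1*(-⅒))*19 = -28*(-9/14 - ⅒)*19 = -28*(-26/35)*19 = (104/5)*19 = 1976/5 ≈ 395.20)
(k + 164²) + 30199 = (1976/5 + 164²) + 30199 = (1976/5 + 26896) + 30199 = 136456/5 + 30199 = 287451/5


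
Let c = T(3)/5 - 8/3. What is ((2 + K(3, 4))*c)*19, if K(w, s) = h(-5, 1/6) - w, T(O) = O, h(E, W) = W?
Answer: 589/18 ≈ 32.722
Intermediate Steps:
K(w, s) = ⅙ - w (K(w, s) = 1/6 - w = ⅙ - w)
c = -31/15 (c = 3/5 - 8/3 = 3*(⅕) - 8*⅓ = ⅗ - 8/3 = -31/15 ≈ -2.0667)
((2 + K(3, 4))*c)*19 = ((2 + (⅙ - 1*3))*(-31/15))*19 = ((2 + (⅙ - 3))*(-31/15))*19 = ((2 - 17/6)*(-31/15))*19 = -⅚*(-31/15)*19 = (31/18)*19 = 589/18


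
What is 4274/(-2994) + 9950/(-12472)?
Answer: -20773907/9335292 ≈ -2.2253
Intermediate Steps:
4274/(-2994) + 9950/(-12472) = 4274*(-1/2994) + 9950*(-1/12472) = -2137/1497 - 4975/6236 = -20773907/9335292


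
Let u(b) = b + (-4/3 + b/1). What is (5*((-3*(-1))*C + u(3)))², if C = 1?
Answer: 13225/9 ≈ 1469.4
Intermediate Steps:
u(b) = -4/3 + 2*b (u(b) = b + (-4*⅓ + b*1) = b + (-4/3 + b) = -4/3 + 2*b)
(5*((-3*(-1))*C + u(3)))² = (5*(-3*(-1)*1 + (-4/3 + 2*3)))² = (5*(3*1 + (-4/3 + 6)))² = (5*(3 + 14/3))² = (5*(23/3))² = (115/3)² = 13225/9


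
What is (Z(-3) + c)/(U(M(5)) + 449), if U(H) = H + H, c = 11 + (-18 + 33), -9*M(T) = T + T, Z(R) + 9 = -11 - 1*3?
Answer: 27/4021 ≈ 0.0067147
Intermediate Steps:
Z(R) = -23 (Z(R) = -9 + (-11 - 1*3) = -9 + (-11 - 3) = -9 - 14 = -23)
M(T) = -2*T/9 (M(T) = -(T + T)/9 = -2*T/9)
c = 26 (c = 11 + 15 = 26)
U(H) = 2*H
(Z(-3) + c)/(U(M(5)) + 449) = (-23 + 26)/(2*(-2/9*5) + 449) = 3/(2*(-10/9) + 449) = 3/(-20/9 + 449) = 3/(4021/9) = 3*(9/4021) = 27/4021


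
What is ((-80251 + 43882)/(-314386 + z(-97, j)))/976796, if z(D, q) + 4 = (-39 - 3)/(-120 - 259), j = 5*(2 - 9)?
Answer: 13783851/116388923967328 ≈ 1.1843e-7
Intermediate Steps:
j = -35 (j = 5*(-7) = -35)
z(D, q) = -1474/379 (z(D, q) = -4 + (-39 - 3)/(-120 - 259) = -4 - 42/(-379) = -4 - 42*(-1/379) = -4 + 42/379 = -1474/379)
((-80251 + 43882)/(-314386 + z(-97, j)))/976796 = ((-80251 + 43882)/(-314386 - 1474/379))/976796 = -36369/(-119153768/379)*(1/976796) = -36369*(-379/119153768)*(1/976796) = (13783851/119153768)*(1/976796) = 13783851/116388923967328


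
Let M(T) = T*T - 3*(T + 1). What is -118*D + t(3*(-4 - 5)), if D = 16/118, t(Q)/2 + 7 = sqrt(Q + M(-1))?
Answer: -30 + 2*I*sqrt(26) ≈ -30.0 + 10.198*I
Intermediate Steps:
M(T) = -3 + T**2 - 3*T (M(T) = T**2 - 3*(1 + T) = T**2 + (-3 - 3*T) = -3 + T**2 - 3*T)
t(Q) = -14 + 2*sqrt(1 + Q) (t(Q) = -14 + 2*sqrt(Q + (-3 + (-1)**2 - 3*(-1))) = -14 + 2*sqrt(Q + (-3 + 1 + 3)) = -14 + 2*sqrt(Q + 1) = -14 + 2*sqrt(1 + Q))
D = 8/59 (D = 16*(1/118) = 8/59 ≈ 0.13559)
-118*D + t(3*(-4 - 5)) = -118*8/59 + (-14 + 2*sqrt(1 + 3*(-4 - 5))) = -16 + (-14 + 2*sqrt(1 + 3*(-9))) = -16 + (-14 + 2*sqrt(1 - 27)) = -16 + (-14 + 2*sqrt(-26)) = -16 + (-14 + 2*(I*sqrt(26))) = -16 + (-14 + 2*I*sqrt(26)) = -30 + 2*I*sqrt(26)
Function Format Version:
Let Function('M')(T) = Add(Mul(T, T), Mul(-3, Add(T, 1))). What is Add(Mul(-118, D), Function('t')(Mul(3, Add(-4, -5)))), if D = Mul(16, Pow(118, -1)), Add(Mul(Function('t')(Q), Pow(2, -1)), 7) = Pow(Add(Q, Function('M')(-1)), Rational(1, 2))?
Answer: Add(-30, Mul(2, I, Pow(26, Rational(1, 2)))) ≈ Add(-30.000, Mul(10.198, I))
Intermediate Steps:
Function('M')(T) = Add(-3, Pow(T, 2), Mul(-3, T)) (Function('M')(T) = Add(Pow(T, 2), Mul(-3, Add(1, T))) = Add(Pow(T, 2), Add(-3, Mul(-3, T))) = Add(-3, Pow(T, 2), Mul(-3, T)))
Function('t')(Q) = Add(-14, Mul(2, Pow(Add(1, Q), Rational(1, 2)))) (Function('t')(Q) = Add(-14, Mul(2, Pow(Add(Q, Add(-3, Pow(-1, 2), Mul(-3, -1))), Rational(1, 2)))) = Add(-14, Mul(2, Pow(Add(Q, Add(-3, 1, 3)), Rational(1, 2)))) = Add(-14, Mul(2, Pow(Add(Q, 1), Rational(1, 2)))) = Add(-14, Mul(2, Pow(Add(1, Q), Rational(1, 2)))))
D = Rational(8, 59) (D = Mul(16, Rational(1, 118)) = Rational(8, 59) ≈ 0.13559)
Add(Mul(-118, D), Function('t')(Mul(3, Add(-4, -5)))) = Add(Mul(-118, Rational(8, 59)), Add(-14, Mul(2, Pow(Add(1, Mul(3, Add(-4, -5))), Rational(1, 2))))) = Add(-16, Add(-14, Mul(2, Pow(Add(1, Mul(3, -9)), Rational(1, 2))))) = Add(-16, Add(-14, Mul(2, Pow(Add(1, -27), Rational(1, 2))))) = Add(-16, Add(-14, Mul(2, Pow(-26, Rational(1, 2))))) = Add(-16, Add(-14, Mul(2, Mul(I, Pow(26, Rational(1, 2)))))) = Add(-16, Add(-14, Mul(2, I, Pow(26, Rational(1, 2))))) = Add(-30, Mul(2, I, Pow(26, Rational(1, 2))))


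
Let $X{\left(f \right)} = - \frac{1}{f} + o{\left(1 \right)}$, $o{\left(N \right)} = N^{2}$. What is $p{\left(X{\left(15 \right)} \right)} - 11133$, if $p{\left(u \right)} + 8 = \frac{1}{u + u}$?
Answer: $- \frac{311933}{28} \approx -11140.0$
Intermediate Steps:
$X{\left(f \right)} = 1 - \frac{1}{f}$ ($X{\left(f \right)} = - \frac{1}{f} + 1^{2} = - \frac{1}{f} + 1 = 1 - \frac{1}{f}$)
$p{\left(u \right)} = -8 + \frac{1}{2 u}$ ($p{\left(u \right)} = -8 + \frac{1}{u + u} = -8 + \frac{1}{2 u}$)
$p{\left(X{\left(15 \right)} \right)} - 11133 = \left(-8 + \frac{1}{2 \frac{-1 + 15}{15}}\right) - 11133 = \left(-8 + \frac{1}{2 \cdot \frac{1}{15} \cdot 14}\right) - 11133 = \left(-8 + \frac{1}{2 \cdot \frac{14}{15}}\right) - 11133 = \left(-8 + \frac{1}{2} \cdot \frac{15}{14}\right) - 11133 = \left(-8 + \frac{15}{28}\right) - 11133 = - \frac{209}{28} - 11133 = - \frac{311933}{28}$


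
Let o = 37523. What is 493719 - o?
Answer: 456196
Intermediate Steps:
493719 - o = 493719 - 1*37523 = 493719 - 37523 = 456196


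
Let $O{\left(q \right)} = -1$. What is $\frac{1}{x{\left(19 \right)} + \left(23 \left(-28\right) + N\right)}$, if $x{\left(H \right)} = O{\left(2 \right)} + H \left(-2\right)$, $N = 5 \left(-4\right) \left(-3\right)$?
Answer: $- \frac{1}{623} \approx -0.0016051$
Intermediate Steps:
$N = 60$ ($N = \left(-20\right) \left(-3\right) = 60$)
$x{\left(H \right)} = -1 - 2 H$ ($x{\left(H \right)} = -1 + H \left(-2\right) = -1 - 2 H$)
$\frac{1}{x{\left(19 \right)} + \left(23 \left(-28\right) + N\right)} = \frac{1}{\left(-1 - 38\right) + \left(23 \left(-28\right) + 60\right)} = \frac{1}{\left(-1 - 38\right) + \left(-644 + 60\right)} = \frac{1}{-39 - 584} = \frac{1}{-623} = - \frac{1}{623}$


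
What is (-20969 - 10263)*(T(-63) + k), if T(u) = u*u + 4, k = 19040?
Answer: -718742016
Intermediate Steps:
T(u) = 4 + u² (T(u) = u² + 4 = 4 + u²)
(-20969 - 10263)*(T(-63) + k) = (-20969 - 10263)*((4 + (-63)²) + 19040) = -31232*((4 + 3969) + 19040) = -31232*(3973 + 19040) = -31232*23013 = -718742016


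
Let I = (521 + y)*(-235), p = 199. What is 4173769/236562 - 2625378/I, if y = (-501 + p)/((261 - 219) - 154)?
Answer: 63544590558221/1630348636890 ≈ 38.976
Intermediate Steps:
y = 151/56 (y = (-501 + 199)/((261 - 219) - 154) = -302/(42 - 154) = -302/(-112) = -302*(-1/112) = 151/56 ≈ 2.6964)
I = -6891845/56 (I = (521 + 151/56)*(-235) = (29327/56)*(-235) = -6891845/56 ≈ -1.2307e+5)
4173769/236562 - 2625378/I = 4173769/236562 - 2625378/(-6891845/56) = 4173769*(1/236562) - 2625378*(-56/6891845) = 4173769/236562 + 147021168/6891845 = 63544590558221/1630348636890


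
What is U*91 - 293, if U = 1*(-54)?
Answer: -5207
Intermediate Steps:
U = -54
U*91 - 293 = -54*91 - 293 = -4914 - 293 = -5207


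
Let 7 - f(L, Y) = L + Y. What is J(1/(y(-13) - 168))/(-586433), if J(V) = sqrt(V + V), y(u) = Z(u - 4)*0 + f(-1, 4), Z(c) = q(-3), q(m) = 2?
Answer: -I*sqrt(82)/48087506 ≈ -1.8831e-7*I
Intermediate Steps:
Z(c) = 2
f(L, Y) = 7 - L - Y (f(L, Y) = 7 - (L + Y) = 7 + (-L - Y) = 7 - L - Y)
y(u) = 4 (y(u) = 2*0 + (7 - 1*(-1) - 1*4) = 0 + (7 + 1 - 4) = 0 + 4 = 4)
J(V) = sqrt(2)*sqrt(V) (J(V) = sqrt(2*V) = sqrt(2)*sqrt(V))
J(1/(y(-13) - 168))/(-586433) = (sqrt(2)*sqrt(1/(4 - 168)))/(-586433) = (sqrt(2)*sqrt(1/(-164)))*(-1/586433) = (sqrt(2)*sqrt(-1/164))*(-1/586433) = (sqrt(2)*(I*sqrt(41)/82))*(-1/586433) = (I*sqrt(82)/82)*(-1/586433) = -I*sqrt(82)/48087506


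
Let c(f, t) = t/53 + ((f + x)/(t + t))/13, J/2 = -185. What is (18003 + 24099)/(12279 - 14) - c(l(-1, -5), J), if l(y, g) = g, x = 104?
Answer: 2607460847/250137316 ≈ 10.424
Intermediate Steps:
J = -370 (J = 2*(-185) = -370)
c(f, t) = t/53 + (104 + f)/(26*t) (c(f, t) = t/53 + ((f + 104)/(t + t))/13 = t*(1/53) + ((104 + f)/((2*t)))*(1/13) = t/53 + ((104 + f)*(1/(2*t)))*(1/13) = t/53 + ((104 + f)/(2*t))*(1/13) = t/53 + (104 + f)/(26*t))
(18003 + 24099)/(12279 - 14) - c(l(-1, -5), J) = (18003 + 24099)/(12279 - 14) - (4 + (1/26)*(-5) + (1/53)*(-370)²)/(-370) = 42102/12265 - (-1)*(4 - 5/26 + (1/53)*136900)/370 = 42102*(1/12265) - (-1)*(4 - 5/26 + 136900/53)/370 = 42102/12265 - (-1)*3564647/(370*1378) = 42102/12265 - 1*(-3564647/509860) = 42102/12265 + 3564647/509860 = 2607460847/250137316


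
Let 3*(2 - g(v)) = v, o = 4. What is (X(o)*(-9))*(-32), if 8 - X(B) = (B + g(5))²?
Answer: -3104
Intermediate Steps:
g(v) = 2 - v/3
X(B) = 8 - (⅓ + B)² (X(B) = 8 - (B + (2 - ⅓*5))² = 8 - (B + (2 - 5/3))² = 8 - (B + ⅓)² = 8 - (⅓ + B)²)
(X(o)*(-9))*(-32) = ((8 - (1 + 3*4)²/9)*(-9))*(-32) = ((8 - (1 + 12)²/9)*(-9))*(-32) = ((8 - ⅑*13²)*(-9))*(-32) = ((8 - ⅑*169)*(-9))*(-32) = ((8 - 169/9)*(-9))*(-32) = -97/9*(-9)*(-32) = 97*(-32) = -3104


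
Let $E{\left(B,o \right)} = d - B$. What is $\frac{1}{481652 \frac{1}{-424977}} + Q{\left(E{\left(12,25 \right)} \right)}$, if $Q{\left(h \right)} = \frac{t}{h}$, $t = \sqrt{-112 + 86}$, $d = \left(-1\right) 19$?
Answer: $- \frac{424977}{481652} - \frac{i \sqrt{26}}{31} \approx -0.88233 - 0.16448 i$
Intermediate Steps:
$d = -19$
$t = i \sqrt{26}$ ($t = \sqrt{-26} = i \sqrt{26} \approx 5.099 i$)
$E{\left(B,o \right)} = -19 - B$
$Q{\left(h \right)} = \frac{i \sqrt{26}}{h}$
$\frac{1}{481652 \frac{1}{-424977}} + Q{\left(E{\left(12,25 \right)} \right)} = \frac{1}{481652 \frac{1}{-424977}} + \frac{i \sqrt{26}}{-19 - 12} = \frac{1}{481652 \left(- \frac{1}{424977}\right)} + \frac{i \sqrt{26}}{-19 - 12} = \frac{1}{- \frac{481652}{424977}} + \frac{i \sqrt{26}}{-31} = - \frac{424977}{481652} + i \sqrt{26} \left(- \frac{1}{31}\right) = - \frac{424977}{481652} - \frac{i \sqrt{26}}{31}$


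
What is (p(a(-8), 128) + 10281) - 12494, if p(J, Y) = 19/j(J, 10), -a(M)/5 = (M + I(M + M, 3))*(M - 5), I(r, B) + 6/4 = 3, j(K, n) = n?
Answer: -22111/10 ≈ -2211.1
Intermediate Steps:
I(r, B) = 3/2 (I(r, B) = -3/2 + 3 = 3/2)
a(M) = -5*(-5 + M)*(3/2 + M) (a(M) = -5*(M + 3/2)*(M - 5) = -5*(3/2 + M)*(-5 + M) = -5*(-5 + M)*(3/2 + M))
p(J, Y) = 19/10
(p(a(-8), 128) + 10281) - 12494 = (19/10 + 10281) - 12494 = 102829/10 - 12494 = -22111/10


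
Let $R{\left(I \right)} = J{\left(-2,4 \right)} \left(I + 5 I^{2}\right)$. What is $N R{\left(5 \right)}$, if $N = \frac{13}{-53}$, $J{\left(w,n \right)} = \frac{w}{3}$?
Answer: $\frac{3380}{159} \approx 21.258$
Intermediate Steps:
$J{\left(w,n \right)} = \frac{w}{3}$ ($J{\left(w,n \right)} = w \frac{1}{3} = \frac{w}{3}$)
$R{\left(I \right)} = - \frac{10 I^{2}}{3} - \frac{2 I}{3}$ ($R{\left(I \right)} = \frac{1}{3} \left(-2\right) \left(I + 5 I^{2}\right) = - \frac{2 \left(I + 5 I^{2}\right)}{3} = - \frac{10 I^{2}}{3} - \frac{2 I}{3}$)
$N = - \frac{13}{53}$ ($N = 13 \left(- \frac{1}{53}\right) = - \frac{13}{53} \approx -0.24528$)
$N R{\left(5 \right)} = - \frac{13 \left(\left(- \frac{2}{3}\right) 5 \left(1 + 5 \cdot 5\right)\right)}{53} = - \frac{13 \left(\left(- \frac{2}{3}\right) 5 \left(1 + 25\right)\right)}{53} = - \frac{13 \left(\left(- \frac{2}{3}\right) 5 \cdot 26\right)}{53} = \left(- \frac{13}{53}\right) \left(- \frac{260}{3}\right) = \frac{3380}{159}$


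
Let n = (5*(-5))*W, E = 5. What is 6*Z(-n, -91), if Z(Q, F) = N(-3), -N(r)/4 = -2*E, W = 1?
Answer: 240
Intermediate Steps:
n = -25 (n = (5*(-5))*1 = -25*1 = -25)
N(r) = 40 (N(r) = -(-8)*5 = -4*(-10) = 40)
Z(Q, F) = 40
6*Z(-n, -91) = 6*40 = 240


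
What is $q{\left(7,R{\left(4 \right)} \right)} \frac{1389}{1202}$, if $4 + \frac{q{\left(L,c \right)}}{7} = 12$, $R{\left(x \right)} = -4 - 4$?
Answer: $\frac{38892}{601} \approx 64.712$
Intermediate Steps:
$R{\left(x \right)} = -8$
$q{\left(L,c \right)} = 56$ ($q{\left(L,c \right)} = -28 + 7 \cdot 12 = -28 + 84 = 56$)
$q{\left(7,R{\left(4 \right)} \right)} \frac{1389}{1202} = 56 \cdot \frac{1389}{1202} = \frac{38892}{601}$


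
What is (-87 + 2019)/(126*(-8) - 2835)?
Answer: -92/183 ≈ -0.50273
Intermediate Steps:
(-87 + 2019)/(126*(-8) - 2835) = 1932/(-1008 - 2835) = 1932/(-3843) = 1932*(-1/3843) = -92/183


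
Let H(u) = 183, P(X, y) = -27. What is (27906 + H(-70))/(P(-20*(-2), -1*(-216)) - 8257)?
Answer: -28089/8284 ≈ -3.3908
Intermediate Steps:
(27906 + H(-70))/(P(-20*(-2), -1*(-216)) - 8257) = (27906 + 183)/(-27 - 8257) = 28089/(-8284) = 28089*(-1/8284) = -28089/8284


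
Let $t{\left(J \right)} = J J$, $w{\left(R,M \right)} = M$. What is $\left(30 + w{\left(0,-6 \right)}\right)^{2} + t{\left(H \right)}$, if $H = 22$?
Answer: $1060$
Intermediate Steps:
$t{\left(J \right)} = J^{2}$
$\left(30 + w{\left(0,-6 \right)}\right)^{2} + t{\left(H \right)} = \left(30 - 6\right)^{2} + 22^{2} = 24^{2} + 484 = 576 + 484 = 1060$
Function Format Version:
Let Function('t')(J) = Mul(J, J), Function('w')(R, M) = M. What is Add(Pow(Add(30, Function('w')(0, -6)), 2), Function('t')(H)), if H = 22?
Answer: 1060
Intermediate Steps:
Function('t')(J) = Pow(J, 2)
Add(Pow(Add(30, Function('w')(0, -6)), 2), Function('t')(H)) = Add(Pow(Add(30, -6), 2), Pow(22, 2)) = Add(Pow(24, 2), 484) = Add(576, 484) = 1060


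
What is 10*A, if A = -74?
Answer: -740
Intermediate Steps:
10*A = 10*(-74) = -740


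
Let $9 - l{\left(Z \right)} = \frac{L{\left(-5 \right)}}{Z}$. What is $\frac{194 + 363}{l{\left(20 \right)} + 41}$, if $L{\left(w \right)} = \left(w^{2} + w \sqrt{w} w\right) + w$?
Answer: $\frac{436688}{38541} + \frac{11140 i \sqrt{5}}{38541} \approx 11.33 + 0.64632 i$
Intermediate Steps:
$L{\left(w \right)} = w + w^{2} + w^{\frac{5}{2}}$ ($L{\left(w \right)} = \left(w^{2} + w^{\frac{3}{2}} w\right) + w = \left(w^{2} + w^{\frac{5}{2}}\right) + w = w + w^{2} + w^{\frac{5}{2}}$)
$l{\left(Z \right)} = 9 - \frac{20 + 25 i \sqrt{5}}{Z}$ ($l{\left(Z \right)} = 9 - \frac{-5 + \left(-5\right)^{2} + \left(-5\right)^{\frac{5}{2}}}{Z} = 9 - \frac{-5 + 25 + 25 i \sqrt{5}}{Z} = 9 - \frac{20 + 25 i \sqrt{5}}{Z}$)
$\frac{194 + 363}{l{\left(20 \right)} + 41} = \frac{194 + 363}{\frac{-20 + 9 \cdot 20 - 25 i \sqrt{5}}{20} + 41} = \frac{557}{\frac{-20 + 180 - 25 i \sqrt{5}}{20} + 41} = \frac{557}{\frac{160 - 25 i \sqrt{5}}{20} + 41} = \frac{557}{\left(8 - \frac{5 i \sqrt{5}}{4}\right) + 41} = \frac{557}{49 - \frac{5 i \sqrt{5}}{4}}$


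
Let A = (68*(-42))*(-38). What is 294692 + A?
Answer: 403220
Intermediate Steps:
A = 108528 (A = -2856*(-38) = 108528)
294692 + A = 294692 + 108528 = 403220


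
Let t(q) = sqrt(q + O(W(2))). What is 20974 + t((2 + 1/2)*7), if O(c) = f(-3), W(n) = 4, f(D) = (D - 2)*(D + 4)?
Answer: 20974 + 5*sqrt(2)/2 ≈ 20978.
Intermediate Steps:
f(D) = (-2 + D)*(4 + D)
O(c) = -5 (O(c) = -8 + (-3)**2 + 2*(-3) = -8 + 9 - 6 = -5)
t(q) = sqrt(-5 + q) (t(q) = sqrt(q - 5) = sqrt(-5 + q))
20974 + t((2 + 1/2)*7) = 20974 + sqrt(-5 + (2 + 1/2)*7) = 20974 + sqrt(-5 + (5/2)*7) = 20974 + sqrt(-5 + 35/2) = 20974 + sqrt(25/2) = 20974 + 5*sqrt(2)/2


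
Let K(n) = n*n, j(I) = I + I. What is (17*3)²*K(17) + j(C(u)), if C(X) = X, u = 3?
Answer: 751695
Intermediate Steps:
j(I) = 2*I
K(n) = n²
(17*3)²*K(17) + j(C(u)) = (17*3)²*17² + 2*3 = 51²*289 + 6 = 2601*289 + 6 = 751689 + 6 = 751695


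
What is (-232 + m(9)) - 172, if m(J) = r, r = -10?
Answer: -414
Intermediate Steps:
m(J) = -10
(-232 + m(9)) - 172 = (-232 - 10) - 172 = -242 - 172 = -414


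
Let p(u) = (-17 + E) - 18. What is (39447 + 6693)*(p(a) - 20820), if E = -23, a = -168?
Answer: -963310920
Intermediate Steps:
p(u) = -58 (p(u) = (-17 - 23) - 18 = -40 - 18 = -58)
(39447 + 6693)*(p(a) - 20820) = (39447 + 6693)*(-58 - 20820) = 46140*(-20878) = -963310920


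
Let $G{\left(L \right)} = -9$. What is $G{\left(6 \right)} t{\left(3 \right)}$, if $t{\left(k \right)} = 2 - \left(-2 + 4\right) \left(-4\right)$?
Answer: $-90$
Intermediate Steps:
$t{\left(k \right)} = 10$ ($t{\left(k \right)} = 2 - 2 \left(-4\right) = 2 - -8 = 2 + 8 = 10$)
$G{\left(6 \right)} t{\left(3 \right)} = \left(-9\right) 10 = -90$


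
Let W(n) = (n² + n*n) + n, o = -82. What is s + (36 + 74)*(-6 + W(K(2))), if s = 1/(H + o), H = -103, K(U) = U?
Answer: 81399/185 ≈ 439.99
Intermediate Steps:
W(n) = n + 2*n² (W(n) = (n² + n²) + n = 2*n² + n = n + 2*n²)
s = -1/185 (s = 1/(-103 - 82) = 1/(-185) = -1/185 ≈ -0.0054054)
s + (36 + 74)*(-6 + W(K(2))) = -1/185 + (36 + 74)*(-6 + 2*(1 + 2*2)) = -1/185 + 110*(-6 + 2*(1 + 4)) = -1/185 + 110*(-6 + 2*5) = -1/185 + 110*(-6 + 10) = -1/185 + 110*4 = -1/185 + 440 = 81399/185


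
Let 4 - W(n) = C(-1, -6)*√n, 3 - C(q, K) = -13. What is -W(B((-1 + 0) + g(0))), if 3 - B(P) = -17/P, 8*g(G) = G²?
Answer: -4 + 16*I*√14 ≈ -4.0 + 59.867*I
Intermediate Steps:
g(G) = G²/8
C(q, K) = 16 (C(q, K) = 3 - 1*(-13) = 3 + 13 = 16)
B(P) = 3 + 17/P (B(P) = 3 - (-17)/P = 3 + 17/P)
W(n) = 4 - 16*√n
-W(B((-1 + 0) + g(0))) = -(4 - 16*√(3 + 17/((-1 + 0) + (⅛)*0²))) = -(4 - 16*√(3 + 17/(-1 + (⅛)*0))) = -(4 - 16*√(3 + 17/(-1 + 0))) = -(4 - 16*√(3 + 17/(-1))) = -(4 - 16*√(3 + 17*(-1))) = -(4 - 16*√(3 - 17)) = -(4 - 16*I*√14) = -4 + 16*I*√14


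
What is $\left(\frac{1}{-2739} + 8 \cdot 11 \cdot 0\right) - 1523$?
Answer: $- \frac{4171498}{2739} \approx -1523.0$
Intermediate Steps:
$\left(\frac{1}{-2739} + 8 \cdot 11 \cdot 0\right) - 1523 = \left(- \frac{1}{2739} + 88 \cdot 0\right) - 1523 = \left(- \frac{1}{2739} + 0\right) - 1523 = - \frac{1}{2739} - 1523 = - \frac{4171498}{2739}$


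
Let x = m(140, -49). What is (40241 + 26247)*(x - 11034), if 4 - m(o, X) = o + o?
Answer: -751979280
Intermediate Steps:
m(o, X) = 4 - 2*o (m(o, X) = 4 - (o + o) = 4 - 2*o)
x = -276 (x = 4 - 2*140 = 4 - 280 = -276)
(40241 + 26247)*(x - 11034) = (40241 + 26247)*(-276 - 11034) = 66488*(-11310) = -751979280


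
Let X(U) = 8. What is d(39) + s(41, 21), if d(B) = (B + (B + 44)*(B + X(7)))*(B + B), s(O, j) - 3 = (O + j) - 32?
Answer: 307353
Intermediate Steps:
s(O, j) = -29 + O + j (s(O, j) = 3 + ((O + j) - 32) = 3 + (-32 + O + j) = -29 + O + j)
d(B) = 2*B*(B + (8 + B)*(44 + B)) (d(B) = (B + (B + 44)*(B + 8))*(B + B) = (B + (44 + B)*(8 + B))*(2*B) = (B + (8 + B)*(44 + B))*(2*B) = 2*B*(B + (8 + B)*(44 + B)))
d(39) + s(41, 21) = 2*39*(352 + 39² + 53*39) + (-29 + 41 + 21) = 2*39*(352 + 1521 + 2067) + 33 = 2*39*3940 + 33 = 307320 + 33 = 307353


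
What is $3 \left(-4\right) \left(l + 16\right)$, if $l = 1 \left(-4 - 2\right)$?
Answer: $-120$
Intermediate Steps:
$l = -6$ ($l = 1 \left(-6\right) = -6$)
$3 \left(-4\right) \left(l + 16\right) = 3 \left(-4\right) \left(-6 + 16\right) = \left(-12\right) 10 = -120$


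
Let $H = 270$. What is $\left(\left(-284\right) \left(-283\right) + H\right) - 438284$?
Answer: $-357642$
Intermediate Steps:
$\left(\left(-284\right) \left(-283\right) + H\right) - 438284 = \left(\left(-284\right) \left(-283\right) + 270\right) - 438284 = \left(80372 + 270\right) - 438284 = 80642 - 438284 = -357642$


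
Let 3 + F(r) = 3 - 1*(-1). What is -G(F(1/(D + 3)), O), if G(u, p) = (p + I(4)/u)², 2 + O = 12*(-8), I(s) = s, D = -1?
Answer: -8836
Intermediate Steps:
F(r) = 1 (F(r) = -3 + (3 - 1*(-1)) = -3 + (3 + 1) = -3 + 4 = 1)
O = -98 (O = -2 + 12*(-8) = -2 - 96 = -98)
G(u, p) = (p + 4/u)²
-G(F(1/(D + 3)), O) = -(4 - 98*1)²/1² = -(4 - 98)² = -(-94)² = -8836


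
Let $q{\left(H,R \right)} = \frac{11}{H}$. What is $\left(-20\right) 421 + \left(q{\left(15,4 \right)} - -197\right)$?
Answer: $- \frac{123334}{15} \approx -8222.3$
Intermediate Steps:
$\left(-20\right) 421 + \left(q{\left(15,4 \right)} - -197\right) = \left(-20\right) 421 + \left(\frac{11}{15} - -197\right) = -8420 + \left(11 \cdot \frac{1}{15} + 197\right) = -8420 + \left(\frac{11}{15} + 197\right) = -8420 + \frac{2966}{15} = - \frac{123334}{15}$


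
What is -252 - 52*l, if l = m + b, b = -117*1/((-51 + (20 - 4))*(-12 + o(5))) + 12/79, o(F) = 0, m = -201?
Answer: 28221213/2765 ≈ 10207.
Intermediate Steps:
b = -1401/11060 (b = -117*1/((-51 + (20 - 4))*(-12 + 0)) + 12/79 = -117*(-1/(12*(-51 + 16))) + 12*(1/79) = -117/((-35*(-12))) + 12/79 = -117/420 + 12/79 = -117*1/420 + 12/79 = -39/140 + 12/79 = -1401/11060 ≈ -0.12667)
l = -2224461/11060 (l = -201 - 1401/11060 = -2224461/11060 ≈ -201.13)
-252 - 52*l = -252 - 52*(-2224461/11060) = -252 + 28917993/2765 = 28221213/2765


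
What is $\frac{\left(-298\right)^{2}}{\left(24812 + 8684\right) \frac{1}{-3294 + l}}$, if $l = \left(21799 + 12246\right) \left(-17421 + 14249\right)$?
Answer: $- \frac{1198787774417}{4187} \approx -2.8631 \cdot 10^{8}$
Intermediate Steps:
$l = -107990740$ ($l = 34045 \left(-3172\right) = -107990740$)
$\frac{\left(-298\right)^{2}}{\left(24812 + 8684\right) \frac{1}{-3294 + l}} = \frac{\left(-298\right)^{2}}{\left(24812 + 8684\right) \frac{1}{-3294 - 107990740}} = \frac{88804}{33496 \frac{1}{-107994034}} = \frac{88804}{33496 \left(- \frac{1}{107994034}\right)} = \frac{88804}{- \frac{16748}{53997017}} = 88804 \left(- \frac{53997017}{16748}\right) = - \frac{1198787774417}{4187}$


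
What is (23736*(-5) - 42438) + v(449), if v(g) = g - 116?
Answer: -160785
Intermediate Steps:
v(g) = -116 + g
(23736*(-5) - 42438) + v(449) = (23736*(-5) - 42438) + (-116 + 449) = (-118680 - 42438) + 333 = -161118 + 333 = -160785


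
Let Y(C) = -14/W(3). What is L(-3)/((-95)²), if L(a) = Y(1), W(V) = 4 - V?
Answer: -14/9025 ≈ -0.0015512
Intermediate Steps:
Y(C) = -14 (Y(C) = -14/(4 - 1*3) = -14/(4 - 3) = -14/1 = -14*1 = -14)
L(a) = -14
L(-3)/((-95)²) = -14/((-95)²) = -14/9025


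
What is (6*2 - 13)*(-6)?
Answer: 6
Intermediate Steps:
(6*2 - 13)*(-6) = (12 - 13)*(-6) = -1*(-6) = 6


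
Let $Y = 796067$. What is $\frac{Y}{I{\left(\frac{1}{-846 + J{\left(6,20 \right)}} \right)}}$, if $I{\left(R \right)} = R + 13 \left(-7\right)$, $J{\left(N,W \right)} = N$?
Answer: $- \frac{668696280}{76441} \approx -8747.9$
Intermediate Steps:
$I{\left(R \right)} = -91 + R$ ($I{\left(R \right)} = R - 91 = -91 + R$)
$\frac{Y}{I{\left(\frac{1}{-846 + J{\left(6,20 \right)}} \right)}} = \frac{796067}{-91 + \frac{1}{-846 + 6}} = \frac{796067}{-91 + \frac{1}{-840}} = \frac{796067}{-91 - \frac{1}{840}} = \frac{796067}{- \frac{76441}{840}} = 796067 \left(- \frac{840}{76441}\right) = - \frac{668696280}{76441}$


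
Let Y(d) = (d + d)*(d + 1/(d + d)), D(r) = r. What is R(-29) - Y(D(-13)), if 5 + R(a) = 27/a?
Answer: -10003/29 ≈ -344.93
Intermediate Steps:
Y(d) = 2*d*(d + 1/(2*d)) (Y(d) = (2*d)*(d + 1/(2*d)) = 2*d*(d + 1/(2*d)))
R(a) = -5 + 27/a
R(-29) - Y(D(-13)) = (-5 + 27/(-29)) - (1 + 2*(-13)**2) = (-5 + 27*(-1/29)) - (1 + 2*169) = (-5 - 27/29) - (1 + 338) = -172/29 - 1*339 = -172/29 - 339 = -10003/29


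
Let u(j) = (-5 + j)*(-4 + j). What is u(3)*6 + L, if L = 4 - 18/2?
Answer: 7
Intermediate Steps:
L = -5 (L = 4 - 18/2 = 4 - 6*3/2 = 4 - 9 = -5)
u(3)*6 + L = (20 + 3**2 - 9*3)*6 - 5 = (20 + 9 - 27)*6 - 5 = 2*6 - 5 = 12 - 5 = 7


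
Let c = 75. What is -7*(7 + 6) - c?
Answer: -166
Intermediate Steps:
-7*(7 + 6) - c = -7*(7 + 6) - 1*75 = -7*13 - 75 = -91 - 75 = -166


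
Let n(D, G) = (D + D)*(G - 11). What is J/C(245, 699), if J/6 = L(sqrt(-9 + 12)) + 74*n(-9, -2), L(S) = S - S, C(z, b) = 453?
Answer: 34632/151 ≈ 229.35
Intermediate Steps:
L(S) = 0
n(D, G) = 2*D*(-11 + G) (n(D, G) = (2*D)*(-11 + G) = 2*D*(-11 + G))
J = 103896 (J = 6*(0 + 74*(2*(-9)*(-11 - 2))) = 6*(0 + 74*(2*(-9)*(-13))) = 6*(0 + 74*234) = 6*(0 + 17316) = 6*17316 = 103896)
J/C(245, 699) = 103896/453 = 103896*(1/453) = 34632/151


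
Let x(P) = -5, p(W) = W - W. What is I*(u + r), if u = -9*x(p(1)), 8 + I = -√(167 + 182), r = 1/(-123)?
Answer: -44272/123 - 5534*√349/123 ≈ -1200.5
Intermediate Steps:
p(W) = 0
r = -1/123 ≈ -0.0081301
I = -8 - √349 (I = -8 - √(167 + 182) = -8 - √349 ≈ -26.682)
u = 45 (u = -9*(-5) = 45)
I*(u + r) = (-8 - √349)*(45 - 1/123) = (-8 - √349)*(5534/123) = -44272/123 - 5534*√349/123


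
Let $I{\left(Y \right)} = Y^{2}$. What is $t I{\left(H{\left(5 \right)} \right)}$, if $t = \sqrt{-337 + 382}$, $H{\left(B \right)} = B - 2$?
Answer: $27 \sqrt{5} \approx 60.374$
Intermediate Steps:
$H{\left(B \right)} = -2 + B$ ($H{\left(B \right)} = B - 2 = -2 + B$)
$t = 3 \sqrt{5}$ ($t = \sqrt{45} = 3 \sqrt{5} \approx 6.7082$)
$t I{\left(H{\left(5 \right)} \right)} = 3 \sqrt{5} \left(-2 + 5\right)^{2} = 3 \sqrt{5} \cdot 3^{2} = 3 \sqrt{5} \cdot 9 = 27 \sqrt{5}$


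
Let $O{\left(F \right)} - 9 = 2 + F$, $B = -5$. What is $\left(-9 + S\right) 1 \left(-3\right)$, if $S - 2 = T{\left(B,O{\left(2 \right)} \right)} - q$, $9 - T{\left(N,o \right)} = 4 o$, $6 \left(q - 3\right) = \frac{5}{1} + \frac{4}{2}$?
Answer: $\frac{325}{2} \approx 162.5$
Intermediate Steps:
$O{\left(F \right)} = 11 + F$ ($O{\left(F \right)} = 9 + \left(2 + F\right) = 11 + F$)
$q = \frac{25}{6}$ ($q = 3 + \frac{\frac{5}{1} + \frac{4}{2}}{6} = 3 + \frac{5 \cdot 1 + 4 \cdot \frac{1}{2}}{6} = 3 + \frac{5 + 2}{6} = 3 + \frac{1}{6} \cdot 7 = 3 + \frac{7}{6} = \frac{25}{6} \approx 4.1667$)
$T{\left(N,o \right)} = 9 - 4 o$
$S = - \frac{271}{6}$ ($S = 2 + \left(\left(9 - 4 \left(11 + 2\right)\right) - \frac{25}{6}\right) = 2 + \left(\left(9 - 52\right) - \frac{25}{6}\right) = 2 - \frac{283}{6} = - \frac{271}{6} \approx -45.167$)
$\left(-9 + S\right) 1 \left(-3\right) = \left(-9 - \frac{271}{6}\right) 1 \left(-3\right) = \left(- \frac{325}{6}\right) 1 \left(-3\right) = \left(- \frac{325}{6}\right) \left(-3\right) = \frac{325}{2}$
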